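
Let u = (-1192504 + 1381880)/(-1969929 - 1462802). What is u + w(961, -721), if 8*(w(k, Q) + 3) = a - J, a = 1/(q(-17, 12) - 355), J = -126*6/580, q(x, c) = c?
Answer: -1975379023589/682907505140 ≈ -2.8926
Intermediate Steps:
J = -189/145 (J = -756*1/580 = -189/145 ≈ -1.3034)
u = -189376/3432731 (u = 189376/(-3432731) = 189376*(-1/3432731) = -189376/3432731 ≈ -0.055168)
a = -1/343 (a = 1/(12 - 355) = 1/(-343) = -1/343 ≈ -0.0029155)
w(k, Q) = -564479/198940 (w(k, Q) = -3 + (-1/343 - 1*(-189/145))/8 = -3 + (-1/343 + 189/145)/8 = -3 + (⅛)*(64682/49735) = -3 + 32341/198940 = -564479/198940)
u + w(961, -721) = -189376/3432731 - 564479/198940 = -1975379023589/682907505140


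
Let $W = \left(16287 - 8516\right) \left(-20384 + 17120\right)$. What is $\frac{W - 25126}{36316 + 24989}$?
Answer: $- \frac{5077934}{12261} \approx -414.15$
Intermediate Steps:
$W = -25364544$ ($W = 7771 \left(-3264\right) = -25364544$)
$\frac{W - 25126}{36316 + 24989} = \frac{-25364544 - 25126}{36316 + 24989} = - \frac{25389670}{61305} = \left(-25389670\right) \frac{1}{61305} = - \frac{5077934}{12261}$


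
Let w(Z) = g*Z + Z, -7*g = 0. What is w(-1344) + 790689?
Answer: 789345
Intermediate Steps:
g = 0 (g = -⅐*0 = 0)
w(Z) = Z (w(Z) = 0*Z + Z = 0 + Z = Z)
w(-1344) + 790689 = -1344 + 790689 = 789345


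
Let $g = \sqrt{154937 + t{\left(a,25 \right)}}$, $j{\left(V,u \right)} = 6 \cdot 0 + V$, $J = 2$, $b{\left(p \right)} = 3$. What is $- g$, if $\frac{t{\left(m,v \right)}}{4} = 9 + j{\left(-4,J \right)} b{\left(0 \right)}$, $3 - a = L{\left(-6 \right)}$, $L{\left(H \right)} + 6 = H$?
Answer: $- 5 \sqrt{6197} \approx -393.6$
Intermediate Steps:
$L{\left(H \right)} = -6 + H$
$a = 15$ ($a = 3 - \left(-6 - 6\right) = 3 - -12 = 3 + 12 = 15$)
$j{\left(V,u \right)} = V$ ($j{\left(V,u \right)} = 0 + V = V$)
$t{\left(m,v \right)} = -12$ ($t{\left(m,v \right)} = 4 \left(9 - 12\right) = 4 \left(-3\right) = -12$)
$g = 5 \sqrt{6197}$ ($g = \sqrt{154937 - 12} = \sqrt{154925} = 5 \sqrt{6197} \approx 393.6$)
$- g = - 5 \sqrt{6197}$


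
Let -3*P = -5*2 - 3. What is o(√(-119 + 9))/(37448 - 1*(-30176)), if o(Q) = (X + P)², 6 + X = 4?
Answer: 49/608616 ≈ 8.0511e-5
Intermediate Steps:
X = -2 (X = -6 + 4 = -2)
P = 13/3 (P = -(-5*2 - 3)/3 = -(-10 - 3)/3 = -⅓*(-13) = 13/3 ≈ 4.3333)
o(Q) = 49/9 (o(Q) = (-2 + 13/3)² = (7/3)² = 49/9)
o(√(-119 + 9))/(37448 - 1*(-30176)) = 49/(9*(37448 - 1*(-30176))) = 49/(9*(37448 + 30176)) = (49/9)/67624 = (49/9)*(1/67624) = 49/608616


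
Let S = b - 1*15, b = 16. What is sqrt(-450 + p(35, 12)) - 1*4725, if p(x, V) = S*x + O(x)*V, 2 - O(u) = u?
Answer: -4725 + I*sqrt(811) ≈ -4725.0 + 28.478*I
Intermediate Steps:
O(u) = 2 - u
S = 1 (S = 16 - 1*15 = 16 - 15 = 1)
p(x, V) = x + V*(2 - x) (p(x, V) = 1*x + (2 - x)*V = x + V*(2 - x))
sqrt(-450 + p(35, 12)) - 1*4725 = sqrt(-450 + (35 - 1*12*(-2 + 35))) - 1*4725 = sqrt(-450 + (35 - 1*12*33)) - 4725 = sqrt(-450 + (35 - 396)) - 4725 = sqrt(-450 - 361) - 4725 = sqrt(-811) - 4725 = I*sqrt(811) - 4725 = -4725 + I*sqrt(811)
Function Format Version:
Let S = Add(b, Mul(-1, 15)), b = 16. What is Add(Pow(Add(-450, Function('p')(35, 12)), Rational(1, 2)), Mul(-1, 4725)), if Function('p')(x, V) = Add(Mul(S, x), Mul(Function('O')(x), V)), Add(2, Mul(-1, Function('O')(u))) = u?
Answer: Add(-4725, Mul(I, Pow(811, Rational(1, 2)))) ≈ Add(-4725.0, Mul(28.478, I))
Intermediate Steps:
Function('O')(u) = Add(2, Mul(-1, u))
S = 1 (S = Add(16, Mul(-1, 15)) = Add(16, -15) = 1)
Function('p')(x, V) = Add(x, Mul(V, Add(2, Mul(-1, x)))) (Function('p')(x, V) = Add(Mul(1, x), Mul(Add(2, Mul(-1, x)), V)) = Add(x, Mul(V, Add(2, Mul(-1, x)))))
Add(Pow(Add(-450, Function('p')(35, 12)), Rational(1, 2)), Mul(-1, 4725)) = Add(Pow(Add(-450, Add(35, Mul(-1, 12, Add(-2, 35)))), Rational(1, 2)), Mul(-1, 4725)) = Add(Pow(Add(-450, Add(35, Mul(-1, 12, 33))), Rational(1, 2)), -4725) = Add(Pow(Add(-450, Add(35, -396)), Rational(1, 2)), -4725) = Add(Pow(Add(-450, -361), Rational(1, 2)), -4725) = Add(Pow(-811, Rational(1, 2)), -4725) = Add(Mul(I, Pow(811, Rational(1, 2))), -4725) = Add(-4725, Mul(I, Pow(811, Rational(1, 2))))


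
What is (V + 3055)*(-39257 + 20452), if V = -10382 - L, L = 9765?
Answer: 321415060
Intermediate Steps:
V = -20147 (V = -10382 - 1*9765 = -10382 - 9765 = -20147)
(V + 3055)*(-39257 + 20452) = (-20147 + 3055)*(-39257 + 20452) = -17092*(-18805) = 321415060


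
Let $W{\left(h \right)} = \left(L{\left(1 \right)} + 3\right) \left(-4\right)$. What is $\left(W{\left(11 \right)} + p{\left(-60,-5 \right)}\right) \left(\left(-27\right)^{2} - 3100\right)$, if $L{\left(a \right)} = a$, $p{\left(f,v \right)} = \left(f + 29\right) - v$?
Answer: $99582$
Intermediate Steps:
$p{\left(f,v \right)} = 29 + f - v$ ($p{\left(f,v \right)} = \left(29 + f\right) - v = 29 + f - v$)
$W{\left(h \right)} = -16$ ($W{\left(h \right)} = \left(1 + 3\right) \left(-4\right) = 4 \left(-4\right) = -16$)
$\left(W{\left(11 \right)} + p{\left(-60,-5 \right)}\right) \left(\left(-27\right)^{2} - 3100\right) = \left(-16 - 26\right) \left(\left(-27\right)^{2} - 3100\right) = \left(-16 + \left(29 - 60 + 5\right)\right) \left(729 - 3100\right) = \left(-16 - 26\right) \left(-2371\right) = \left(-42\right) \left(-2371\right) = 99582$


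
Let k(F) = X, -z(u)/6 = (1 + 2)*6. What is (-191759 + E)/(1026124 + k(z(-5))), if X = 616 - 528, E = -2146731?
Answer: -106295/46646 ≈ -2.2788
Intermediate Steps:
z(u) = -108 (z(u) = -6*(1 + 2)*6 = -18*6 = -6*18 = -108)
X = 88
k(F) = 88
(-191759 + E)/(1026124 + k(z(-5))) = (-191759 - 2146731)/(1026124 + 88) = -2338490/1026212 = -2338490*1/1026212 = -106295/46646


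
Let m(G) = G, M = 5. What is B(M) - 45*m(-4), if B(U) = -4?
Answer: 176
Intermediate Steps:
B(M) - 45*m(-4) = -4 - 45*(-4) = -4 + 180 = 176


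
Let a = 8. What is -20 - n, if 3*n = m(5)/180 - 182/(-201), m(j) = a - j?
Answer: -244907/12060 ≈ -20.307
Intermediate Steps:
m(j) = 8 - j
n = 3707/12060 (n = ((8 - 1*5)/180 - 182/(-201))/3 = ((8 - 5)*(1/180) - 182*(-1/201))/3 = (3*(1/180) + 182/201)/3 = (1/60 + 182/201)/3 = (1/3)*(3707/4020) = 3707/12060 ≈ 0.30738)
-20 - n = -20 - 1*3707/12060 = -20 - 3707/12060 = -244907/12060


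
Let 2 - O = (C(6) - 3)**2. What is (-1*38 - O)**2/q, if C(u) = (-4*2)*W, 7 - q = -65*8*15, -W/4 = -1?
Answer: 1404225/7807 ≈ 179.87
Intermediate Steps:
W = 4 (W = -4*(-1) = 4)
q = 7807 (q = 7 - (-65*8)*15 = 7 - (-520)*15 = 7 - 1*(-7800) = 7 + 7800 = 7807)
C(u) = -32 (C(u) = -4*2*4 = -8*4 = -32)
O = -1223 (O = 2 - (-32 - 3)**2 = 2 - 1*(-35)**2 = 2 - 1*1225 = 2 - 1225 = -1223)
(-1*38 - O)**2/q = (-1*38 - 1*(-1223))**2/7807 = (-38 + 1223)**2*(1/7807) = 1185**2*(1/7807) = 1404225*(1/7807) = 1404225/7807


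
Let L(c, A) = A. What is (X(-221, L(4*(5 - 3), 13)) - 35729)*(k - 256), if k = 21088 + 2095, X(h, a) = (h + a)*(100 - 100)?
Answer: -819158783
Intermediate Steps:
X(h, a) = 0 (X(h, a) = (a + h)*0 = 0)
k = 23183
(X(-221, L(4*(5 - 3), 13)) - 35729)*(k - 256) = (0 - 35729)*(23183 - 256) = -35729*22927 = -819158783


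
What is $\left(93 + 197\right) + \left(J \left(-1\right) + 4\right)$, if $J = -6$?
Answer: $300$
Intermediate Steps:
$\left(93 + 197\right) + \left(J \left(-1\right) + 4\right) = \left(93 + 197\right) + \left(\left(-6\right) \left(-1\right) + 4\right) = 290 + \left(6 + 4\right) = 290 + 10 = 300$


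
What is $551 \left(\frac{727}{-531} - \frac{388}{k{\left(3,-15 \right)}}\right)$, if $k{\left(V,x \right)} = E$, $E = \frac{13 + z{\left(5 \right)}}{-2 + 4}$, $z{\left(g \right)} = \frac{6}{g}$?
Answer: $- \frac{1163655247}{37701} \approx -30865.0$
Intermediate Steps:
$E = \frac{71}{10}$ ($E = \frac{13 + \frac{6}{5}}{-2 + 4} = \frac{13 + 6 \cdot \frac{1}{5}}{2} = \left(13 + \frac{6}{5}\right) \frac{1}{2} = \frac{71}{5} \cdot \frac{1}{2} = \frac{71}{10} \approx 7.1$)
$k{\left(V,x \right)} = \frac{71}{10}$
$551 \left(\frac{727}{-531} - \frac{388}{k{\left(3,-15 \right)}}\right) = 551 \left(\frac{727}{-531} - \frac{388}{\frac{71}{10}}\right) = 551 \left(727 \left(- \frac{1}{531}\right) - \frac{3880}{71}\right) = 551 \left(- \frac{727}{531} - \frac{3880}{71}\right) = 551 \left(- \frac{2111897}{37701}\right) = - \frac{1163655247}{37701}$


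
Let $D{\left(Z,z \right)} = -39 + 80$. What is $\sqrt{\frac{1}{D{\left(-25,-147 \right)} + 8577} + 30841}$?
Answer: $\frac{3 \sqrt{254506526078}}{8618} \approx 175.62$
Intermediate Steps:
$D{\left(Z,z \right)} = 41$
$\sqrt{\frac{1}{D{\left(-25,-147 \right)} + 8577} + 30841} = \sqrt{\frac{1}{41 + 8577} + 30841} = \sqrt{\frac{1}{8618} + 30841} = \sqrt{\frac{265787739}{8618}} = \frac{3 \sqrt{254506526078}}{8618}$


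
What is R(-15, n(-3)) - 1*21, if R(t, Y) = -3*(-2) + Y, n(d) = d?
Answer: -18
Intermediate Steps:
R(t, Y) = 6 + Y
R(-15, n(-3)) - 1*21 = (6 - 3) - 1*21 = 3 - 21 = -18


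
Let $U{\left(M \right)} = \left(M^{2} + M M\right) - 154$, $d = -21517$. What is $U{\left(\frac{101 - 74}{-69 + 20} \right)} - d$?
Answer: $\frac{51294021}{2401} \approx 21364.0$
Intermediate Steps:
$U{\left(M \right)} = -154 + 2 M^{2}$ ($U{\left(M \right)} = \left(M^{2} + M^{2}\right) - 154 = 2 M^{2} - 154 = -154 + 2 M^{2}$)
$U{\left(\frac{101 - 74}{-69 + 20} \right)} - d = \left(-154 + 2 \left(\frac{101 - 74}{-69 + 20}\right)^{2}\right) - -21517 = \left(-154 + 2 \left(\frac{27}{-49}\right)^{2}\right) + 21517 = \left(-154 + 2 \left(27 \left(- \frac{1}{49}\right)\right)^{2}\right) + 21517 = \left(-154 + 2 \left(- \frac{27}{49}\right)^{2}\right) + 21517 = \left(-154 + 2 \cdot \frac{729}{2401}\right) + 21517 = \left(-154 + \frac{1458}{2401}\right) + 21517 = - \frac{368296}{2401} + 21517 = \frac{51294021}{2401}$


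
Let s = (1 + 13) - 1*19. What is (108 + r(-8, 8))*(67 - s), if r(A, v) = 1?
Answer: 7848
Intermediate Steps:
s = -5 (s = 14 - 19 = -5)
(108 + r(-8, 8))*(67 - s) = (108 + 1)*(67 - 1*(-5)) = 109*(67 + 5) = 109*72 = 7848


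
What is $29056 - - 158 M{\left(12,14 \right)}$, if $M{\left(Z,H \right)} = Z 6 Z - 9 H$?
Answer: $145660$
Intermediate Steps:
$M{\left(Z,H \right)} = - 9 H + 6 Z^{2}$ ($M{\left(Z,H \right)} = 6 Z Z - 9 H = 6 Z^{2} - 9 H = - 9 H + 6 Z^{2}$)
$29056 - - 158 M{\left(12,14 \right)} = 29056 - - 158 \left(\left(-9\right) 14 + 6 \cdot 12^{2}\right) = 29056 - - 158 \left(-126 + 6 \cdot 144\right) = 29056 - - 158 \left(-126 + 864\right) = 29056 - \left(-158\right) 738 = 29056 - -116604 = 29056 + 116604 = 145660$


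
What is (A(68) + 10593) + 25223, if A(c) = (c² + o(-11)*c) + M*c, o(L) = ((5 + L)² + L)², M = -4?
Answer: 82668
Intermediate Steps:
o(L) = (L + (5 + L)²)²
A(c) = c² + 621*c (A(c) = (c² + (-11 + (5 - 11)²)²*c) - 4*c = (c² + (-11 + (-6)²)²*c) - 4*c = (c² + (-11 + 36)²*c) - 4*c = (c² + 25²*c) - 4*c = (c² + 625*c) - 4*c = c² + 621*c)
(A(68) + 10593) + 25223 = (68*(621 + 68) + 10593) + 25223 = (68*689 + 10593) + 25223 = (46852 + 10593) + 25223 = 57445 + 25223 = 82668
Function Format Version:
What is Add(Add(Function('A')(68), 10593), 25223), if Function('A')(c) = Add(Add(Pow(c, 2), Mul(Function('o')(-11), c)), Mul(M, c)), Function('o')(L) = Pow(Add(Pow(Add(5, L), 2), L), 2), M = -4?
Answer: 82668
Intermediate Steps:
Function('o')(L) = Pow(Add(L, Pow(Add(5, L), 2)), 2)
Function('A')(c) = Add(Pow(c, 2), Mul(621, c)) (Function('A')(c) = Add(Add(Pow(c, 2), Mul(Pow(Add(-11, Pow(Add(5, -11), 2)), 2), c)), Mul(-4, c)) = Add(Add(Pow(c, 2), Mul(Pow(Add(-11, Pow(-6, 2)), 2), c)), Mul(-4, c)) = Add(Add(Pow(c, 2), Mul(Pow(Add(-11, 36), 2), c)), Mul(-4, c)) = Add(Add(Pow(c, 2), Mul(Pow(25, 2), c)), Mul(-4, c)) = Add(Add(Pow(c, 2), Mul(625, c)), Mul(-4, c)) = Add(Pow(c, 2), Mul(621, c)))
Add(Add(Function('A')(68), 10593), 25223) = Add(Add(Mul(68, Add(621, 68)), 10593), 25223) = Add(Add(Mul(68, 689), 10593), 25223) = Add(Add(46852, 10593), 25223) = Add(57445, 25223) = 82668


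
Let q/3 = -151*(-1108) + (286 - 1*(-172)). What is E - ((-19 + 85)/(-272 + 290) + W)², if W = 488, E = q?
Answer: 2354057/9 ≈ 2.6156e+5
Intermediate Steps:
q = 503298 (q = 3*(-151*(-1108) + (286 - 1*(-172))) = 3*(167308 + (286 + 172)) = 3*(167308 + 458) = 3*167766 = 503298)
E = 503298
E - ((-19 + 85)/(-272 + 290) + W)² = 503298 - ((-19 + 85)/(-272 + 290) + 488)² = 503298 - (66/18 + 488)² = 503298 - (66*(1/18) + 488)² = 503298 - (11/3 + 488)² = 503298 - (1475/3)² = 503298 - 1*2175625/9 = 503298 - 2175625/9 = 2354057/9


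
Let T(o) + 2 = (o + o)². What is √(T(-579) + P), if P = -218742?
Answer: 2*√280555 ≈ 1059.3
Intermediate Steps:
T(o) = -2 + 4*o² (T(o) = -2 + (o + o)² = -2 + (2*o)² = -2 + 4*o²)
√(T(-579) + P) = √((-2 + 4*(-579)²) - 218742) = √((-2 + 4*335241) - 218742) = √((-2 + 1340964) - 218742) = √(1340962 - 218742) = √1122220 = 2*√280555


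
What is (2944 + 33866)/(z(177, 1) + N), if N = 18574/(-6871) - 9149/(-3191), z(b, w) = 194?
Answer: 807072538410/4257113179 ≈ 189.58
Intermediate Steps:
N = 3593145/21925361 (N = 18574*(-1/6871) - 9149*(-1/3191) = -18574/6871 + 9149/3191 = 3593145/21925361 ≈ 0.16388)
(2944 + 33866)/(z(177, 1) + N) = (2944 + 33866)/(194 + 3593145/21925361) = 36810/(4257113179/21925361) = 36810*(21925361/4257113179) = 807072538410/4257113179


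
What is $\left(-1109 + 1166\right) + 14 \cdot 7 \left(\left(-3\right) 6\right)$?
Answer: $-1707$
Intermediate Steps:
$\left(-1109 + 1166\right) + 14 \cdot 7 \left(\left(-3\right) 6\right) = 57 + 98 \left(-18\right) = 57 - 1764 = -1707$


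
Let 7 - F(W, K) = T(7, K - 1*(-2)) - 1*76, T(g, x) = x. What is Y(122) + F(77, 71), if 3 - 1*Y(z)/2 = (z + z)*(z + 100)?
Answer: -108320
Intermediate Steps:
Y(z) = 6 - 4*z*(100 + z) (Y(z) = 6 - 2*(z + z)*(z + 100) = 6 - 2*2*z*(100 + z) = 6 - 4*z*(100 + z))
F(W, K) = 81 - K (F(W, K) = 7 - ((K - 1*(-2)) - 1*76) = 7 - ((K + 2) - 76) = 7 - ((2 + K) - 76) = 7 - (-74 + K) = 7 + (74 - K) = 81 - K)
Y(122) + F(77, 71) = (6 - 400*122 - 4*122²) + (81 - 1*71) = (6 - 48800 - 4*14884) + (81 - 71) = (6 - 48800 - 59536) + 10 = -108330 + 10 = -108320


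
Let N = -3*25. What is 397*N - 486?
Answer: -30261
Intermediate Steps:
N = -75
397*N - 486 = 397*(-75) - 486 = -29775 - 486 = -30261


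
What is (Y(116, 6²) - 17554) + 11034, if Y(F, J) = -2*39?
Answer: -6598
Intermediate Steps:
Y(F, J) = -78
(Y(116, 6²) - 17554) + 11034 = (-78 - 17554) + 11034 = -17632 + 11034 = -6598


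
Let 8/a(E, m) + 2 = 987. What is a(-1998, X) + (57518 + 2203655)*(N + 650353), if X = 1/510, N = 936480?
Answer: 3534282376082373/985 ≈ 3.5881e+12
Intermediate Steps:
X = 1/510 ≈ 0.0019608
a(E, m) = 8/985 (a(E, m) = 8/(-2 + 987) = 8/985)
a(-1998, X) + (57518 + 2203655)*(N + 650353) = 8/985 + (57518 + 2203655)*(936480 + 650353) = 8/985 + 2261173*1586833 = 8/985 + 3588103935109 = 3534282376082373/985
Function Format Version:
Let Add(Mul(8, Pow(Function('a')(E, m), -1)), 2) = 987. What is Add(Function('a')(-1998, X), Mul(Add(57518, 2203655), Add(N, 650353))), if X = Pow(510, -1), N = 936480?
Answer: Rational(3534282376082373, 985) ≈ 3.5881e+12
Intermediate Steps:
X = Rational(1, 510) ≈ 0.0019608
Function('a')(E, m) = Rational(8, 985) (Function('a')(E, m) = Mul(8, Pow(Add(-2, 987), -1)) = Mul(8, Pow(985, -1)) = Mul(8, Rational(1, 985)) = Rational(8, 985))
Add(Function('a')(-1998, X), Mul(Add(57518, 2203655), Add(N, 650353))) = Add(Rational(8, 985), Mul(Add(57518, 2203655), Add(936480, 650353))) = Add(Rational(8, 985), Mul(2261173, 1586833)) = Add(Rational(8, 985), 3588103935109) = Rational(3534282376082373, 985)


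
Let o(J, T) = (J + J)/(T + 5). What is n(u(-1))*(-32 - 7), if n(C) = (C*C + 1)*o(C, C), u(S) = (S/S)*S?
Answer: 39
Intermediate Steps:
u(S) = S (u(S) = 1*S = S)
o(J, T) = 2*J/(5 + T) (o(J, T) = (2*J)/(5 + T) = 2*J/(5 + T))
n(C) = 2*C*(1 + C²)/(5 + C) (n(C) = (C*C + 1)*(2*C/(5 + C)) = (C² + 1)*(2*C/(5 + C)) = (1 + C²)*(2*C/(5 + C)) = 2*C*(1 + C²)/(5 + C))
n(u(-1))*(-32 - 7) = (2*(-1)*(1 + (-1)²)/(5 - 1))*(-32 - 7) = (2*(-1)*(1 + 1)/4)*(-39) = (2*(-1)*(¼)*2)*(-39) = -1*(-39) = 39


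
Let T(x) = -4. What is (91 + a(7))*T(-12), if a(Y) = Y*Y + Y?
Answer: -588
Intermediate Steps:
a(Y) = Y + Y² (a(Y) = Y² + Y = Y + Y²)
(91 + a(7))*T(-12) = (91 + 7*(1 + 7))*(-4) = (91 + 7*8)*(-4) = (91 + 56)*(-4) = 147*(-4) = -588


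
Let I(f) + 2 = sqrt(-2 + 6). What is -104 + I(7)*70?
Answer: -104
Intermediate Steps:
I(f) = 0 (I(f) = -2 + sqrt(-2 + 6) = -2 + sqrt(4) = -2 + 2 = 0)
-104 + I(7)*70 = -104 + 0*70 = -104 + 0 = -104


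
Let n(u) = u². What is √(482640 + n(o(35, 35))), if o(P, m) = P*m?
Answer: √1983265 ≈ 1408.3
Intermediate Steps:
√(482640 + n(o(35, 35))) = √(482640 + (35*35)²) = √(482640 + 1225²) = √(482640 + 1500625) = √1983265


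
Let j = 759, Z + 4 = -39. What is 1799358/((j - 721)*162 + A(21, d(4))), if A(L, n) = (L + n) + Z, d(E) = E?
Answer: 27263/93 ≈ 293.15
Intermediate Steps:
Z = -43 (Z = -4 - 39 = -43)
A(L, n) = -43 + L + n (A(L, n) = (L + n) - 43 = -43 + L + n)
1799358/((j - 721)*162 + A(21, d(4))) = 1799358/((759 - 721)*162 + (-43 + 21 + 4)) = 1799358/(38*162 - 18) = 1799358/(6156 - 18) = 1799358/6138 = 1799358*(1/6138) = 27263/93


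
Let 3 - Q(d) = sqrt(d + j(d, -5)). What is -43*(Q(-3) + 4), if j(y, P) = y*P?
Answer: -301 + 86*sqrt(3) ≈ -152.04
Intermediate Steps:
j(y, P) = P*y
Q(d) = 3 - 2*sqrt(-d) (Q(d) = 3 - sqrt(d - 5*d) = 3 - sqrt(-4*d) = 3 - 2*sqrt(-d))
-43*(Q(-3) + 4) = -43*((3 - 2*sqrt(3)) + 4) = -43*(7 - 2*sqrt(3)) = -301 + 86*sqrt(3)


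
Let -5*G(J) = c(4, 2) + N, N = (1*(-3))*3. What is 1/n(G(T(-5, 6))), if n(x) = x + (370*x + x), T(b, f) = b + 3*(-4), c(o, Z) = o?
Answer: 1/372 ≈ 0.0026882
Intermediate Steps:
N = -9 (N = -3*3 = -9)
T(b, f) = -12 + b (T(b, f) = b - 12 = -12 + b)
G(J) = 1 (G(J) = -(4 - 9)/5 = -⅕*(-5) = 1)
n(x) = 372*x (n(x) = x + 371*x = 372*x)
1/n(G(T(-5, 6))) = 1/(372*1) = 1/372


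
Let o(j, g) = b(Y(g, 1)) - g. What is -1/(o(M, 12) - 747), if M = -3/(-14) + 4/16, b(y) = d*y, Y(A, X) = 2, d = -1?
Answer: 1/761 ≈ 0.0013141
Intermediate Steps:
b(y) = -y
M = 13/28 (M = -3*(-1/14) + 4*(1/16) = 3/14 + ¼ = 13/28 ≈ 0.46429)
o(j, g) = -2 - g (o(j, g) = -1*2 - g = -2 - g)
-1/(o(M, 12) - 747) = -1/((-2 - 1*12) - 747) = -1/((-2 - 12) - 747) = -1/(-14 - 747) = -1/(-761) = -1*(-1/761) = 1/761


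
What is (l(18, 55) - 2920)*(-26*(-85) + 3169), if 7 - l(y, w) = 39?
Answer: -15878808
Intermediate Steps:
l(y, w) = -32 (l(y, w) = 7 - 1*39 = 7 - 39 = -32)
(l(18, 55) - 2920)*(-26*(-85) + 3169) = (-32 - 2920)*(-26*(-85) + 3169) = -2952*(2210 + 3169) = -2952*5379 = -15878808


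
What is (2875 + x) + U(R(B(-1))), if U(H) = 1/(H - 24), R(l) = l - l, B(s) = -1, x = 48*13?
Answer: 83975/24 ≈ 3499.0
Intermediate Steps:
x = 624
R(l) = 0
U(H) = 1/(-24 + H)
(2875 + x) + U(R(B(-1))) = (2875 + 624) + 1/(-24 + 0) = 3499 + 1/(-24) = 3499 - 1/24 = 83975/24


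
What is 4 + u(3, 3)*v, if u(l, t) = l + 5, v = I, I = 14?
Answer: 116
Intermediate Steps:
v = 14
u(l, t) = 5 + l
4 + u(3, 3)*v = 4 + (5 + 3)*14 = 4 + 8*14 = 4 + 112 = 116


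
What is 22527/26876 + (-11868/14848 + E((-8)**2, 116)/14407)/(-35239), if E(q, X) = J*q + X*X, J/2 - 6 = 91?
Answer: 10612893713397183/12662216663337344 ≈ 0.83815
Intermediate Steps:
J = 194 (J = 12 + 2*91 = 12 + 182 = 194)
E(q, X) = X**2 + 194*q (E(q, X) = 194*q + X*X = 194*q + X**2 = X**2 + 194*q)
22527/26876 + (-11868/14848 + E((-8)**2, 116)/14407)/(-35239) = 22527/26876 + (-11868/14848 + (116**2 + 194*(-8)**2)/14407)/(-35239) = 22527*(1/26876) + (-11868*1/14848 + (13456 + 194*64)*(1/14407))*(-1/35239) = 22527/26876 + (-2967/3712 + (13456 + 12416)*(1/14407))*(-1/35239) = 22527/26876 + (-2967/3712 + 25872*(1/14407))*(-1/35239) = 22527/26876 + (-2967/3712 + 25872/14407)*(-1/35239) = 22527/26876 + (53291295/53478784)*(-1/35239) = 22527/26876 - 53291295/1884538869376 = 10612893713397183/12662216663337344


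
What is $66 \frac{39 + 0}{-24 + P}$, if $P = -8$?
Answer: $- \frac{1287}{16} \approx -80.438$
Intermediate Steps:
$66 \frac{39 + 0}{-24 + P} = 66 \frac{39 + 0}{-24 - 8} = 66 \frac{39}{-32} = 66 \cdot 39 \left(- \frac{1}{32}\right) = 66 \left(- \frac{39}{32}\right) = - \frac{1287}{16}$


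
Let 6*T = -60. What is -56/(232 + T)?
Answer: -28/111 ≈ -0.25225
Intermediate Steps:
T = -10 (T = (1/6)*(-60) = -10)
-56/(232 + T) = -56/(232 - 10) = -56/222 = -56*1/222 = -28/111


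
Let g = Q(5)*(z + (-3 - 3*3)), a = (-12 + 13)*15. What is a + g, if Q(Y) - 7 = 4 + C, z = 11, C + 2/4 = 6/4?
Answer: 3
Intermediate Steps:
C = 1 (C = -1/2 + 6/4 = -1/2 + 6*(1/4) = -1/2 + 3/2 = 1)
a = 15 (a = 1*15 = 15)
Q(Y) = 12 (Q(Y) = 7 + (4 + 1) = 7 + 5 = 12)
g = -12 (g = 12*(11 + (-3 - 3*3)) = 12*(11 + (-3 - 9)) = 12*(11 - 12) = 12*(-1) = -12)
a + g = 15 - 12 = 3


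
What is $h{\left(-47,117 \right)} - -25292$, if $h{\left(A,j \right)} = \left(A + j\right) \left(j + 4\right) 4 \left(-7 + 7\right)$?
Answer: $25292$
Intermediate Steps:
$h{\left(A,j \right)} = 0$ ($h{\left(A,j \right)} = \left(A + j\right) \left(4 + j\right) 4 \cdot 0 = \left(4 + j\right) \left(A + j\right) 4 \cdot 0 = 4 \left(4 + j\right) \left(A + j\right) 0 = 0$)
$h{\left(-47,117 \right)} - -25292 = 0 - -25292 = 0 + 25292 = 25292$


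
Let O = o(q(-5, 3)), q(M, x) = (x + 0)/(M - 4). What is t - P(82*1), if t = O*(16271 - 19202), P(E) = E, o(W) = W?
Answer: 895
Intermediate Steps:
q(M, x) = x/(-4 + M)
O = -⅓ (O = 3/(-4 - 5) = 3/(-9) = 3*(-⅑) = -⅓ ≈ -0.33333)
t = 977 (t = -(16271 - 19202)/3 = -⅓*(-2931) = 977)
t - P(82*1) = 977 - 82 = 895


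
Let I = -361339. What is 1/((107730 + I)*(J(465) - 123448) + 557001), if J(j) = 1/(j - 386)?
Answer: 79/2473338132198 ≈ 3.1941e-11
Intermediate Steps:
J(j) = 1/(-386 + j)
1/((107730 + I)*(J(465) - 123448) + 557001) = 1/((107730 - 361339)*(1/(-386 + 465) - 123448) + 557001) = 1/(-253609*(1/79 - 123448) + 557001) = 1/(-253609*(-9752391/79) + 557001) = 1/(2473294129119/79 + 557001) = 1/(2473338132198/79) = 79/2473338132198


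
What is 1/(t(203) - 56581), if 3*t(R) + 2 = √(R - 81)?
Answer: -509235/28813364903 - 3*√122/28813364903 ≈ -1.7675e-5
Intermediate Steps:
t(R) = -⅔ + √(-81 + R)/3 (t(R) = -⅔ + √(R - 81)/3 = -⅔ + √(-81 + R)/3)
1/(t(203) - 56581) = 1/((-⅔ + √(-81 + 203)/3) - 56581) = 1/((-⅔ + √122/3) - 56581) = 1/(-169745/3 + √122/3)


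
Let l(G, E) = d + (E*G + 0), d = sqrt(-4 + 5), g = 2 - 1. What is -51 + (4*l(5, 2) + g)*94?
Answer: 4179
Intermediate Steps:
g = 1
d = 1 (d = sqrt(1) = 1)
l(G, E) = 1 + E*G (l(G, E) = 1 + (E*G + 0) = 1 + E*G)
-51 + (4*l(5, 2) + g)*94 = -51 + (4*(1 + 2*5) + 1)*94 = -51 + (4*(1 + 10) + 1)*94 = -51 + (4*11 + 1)*94 = -51 + (44 + 1)*94 = -51 + 45*94 = -51 + 4230 = 4179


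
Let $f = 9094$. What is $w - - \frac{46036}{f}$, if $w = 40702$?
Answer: $\frac{185095012}{4547} \approx 40707.0$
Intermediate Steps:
$w - - \frac{46036}{f} = 40702 - - \frac{46036}{9094} = 40702 - \left(-46036\right) \frac{1}{9094} = 40702 - - \frac{23018}{4547} = 40702 + \frac{23018}{4547} = \frac{185095012}{4547}$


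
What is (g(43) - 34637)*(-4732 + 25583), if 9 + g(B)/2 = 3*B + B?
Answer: -715418661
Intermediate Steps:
g(B) = -18 + 8*B (g(B) = -18 + 2*(3*B + B) = -18 + 2*(4*B) = -18 + 8*B)
(g(43) - 34637)*(-4732 + 25583) = ((-18 + 8*43) - 34637)*(-4732 + 25583) = ((-18 + 344) - 34637)*20851 = (326 - 34637)*20851 = -34311*20851 = -715418661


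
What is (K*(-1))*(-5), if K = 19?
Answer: 95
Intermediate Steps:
(K*(-1))*(-5) = (19*(-1))*(-5) = -19*(-5) = 95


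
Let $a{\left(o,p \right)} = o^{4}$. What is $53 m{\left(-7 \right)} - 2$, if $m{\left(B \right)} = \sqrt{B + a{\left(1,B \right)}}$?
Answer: $-2 + 53 i \sqrt{6} \approx -2.0 + 129.82 i$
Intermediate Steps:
$m{\left(B \right)} = \sqrt{1 + B}$ ($m{\left(B \right)} = \sqrt{B + 1^{4}} = \sqrt{B + 1} = \sqrt{1 + B}$)
$53 m{\left(-7 \right)} - 2 = 53 \sqrt{1 - 7} - 2 = 53 \sqrt{-6} - 2 = 53 i \sqrt{6} - 2 = -2 + 53 i \sqrt{6}$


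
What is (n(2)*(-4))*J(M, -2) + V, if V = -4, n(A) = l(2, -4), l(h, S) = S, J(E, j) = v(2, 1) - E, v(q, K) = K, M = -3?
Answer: 60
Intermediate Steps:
J(E, j) = 1 - E
n(A) = -4
(n(2)*(-4))*J(M, -2) + V = (-4*(-4))*(1 - 1*(-3)) - 4 = 16*(1 + 3) - 4 = 16*4 - 4 = 64 - 4 = 60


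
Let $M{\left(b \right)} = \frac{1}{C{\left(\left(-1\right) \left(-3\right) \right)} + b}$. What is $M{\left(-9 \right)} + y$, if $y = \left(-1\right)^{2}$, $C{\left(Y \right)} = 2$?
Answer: $\frac{6}{7} \approx 0.85714$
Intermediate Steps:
$y = 1$
$M{\left(b \right)} = \frac{1}{2 + b}$
$M{\left(-9 \right)} + y = \frac{1}{2 - 9} + 1 = \frac{1}{-7} + 1 = - \frac{1}{7} + 1 = \frac{6}{7}$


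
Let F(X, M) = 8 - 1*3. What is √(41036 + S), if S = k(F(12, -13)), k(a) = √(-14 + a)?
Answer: √(41036 + 3*I) ≈ 202.57 + 0.0074*I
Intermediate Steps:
F(X, M) = 5 (F(X, M) = 8 - 3 = 5)
S = 3*I (S = √(-14 + 5) = √(-9) = 3*I ≈ 3.0*I)
√(41036 + S) = √(41036 + 3*I)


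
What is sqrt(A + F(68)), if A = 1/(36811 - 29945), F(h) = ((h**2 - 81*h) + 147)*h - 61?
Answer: I*sqrt(2365441919346)/6866 ≈ 224.0*I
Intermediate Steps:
F(h) = -61 + h*(147 + h**2 - 81*h) (F(h) = (147 + h**2 - 81*h)*h - 61 = h*(147 + h**2 - 81*h) - 61 = -61 + h*(147 + h**2 - 81*h))
A = 1/6866 ≈ 0.00014565
sqrt(A + F(68)) = sqrt(1/6866 + (-61 + 68**3 - 81*68**2 + 147*68)) = sqrt(1/6866 + (-61 + 314432 - 81*4624 + 9996)) = sqrt(1/6866 + (-61 + 314432 - 374544 + 9996)) = sqrt(1/6866 - 50177) = sqrt(-344515281/6866) = I*sqrt(2365441919346)/6866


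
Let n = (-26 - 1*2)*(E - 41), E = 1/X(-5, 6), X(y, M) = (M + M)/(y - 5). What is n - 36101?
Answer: -104789/3 ≈ -34930.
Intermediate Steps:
X(y, M) = 2*M/(-5 + y) (X(y, M) = (2*M)/(-5 + y) = 2*M/(-5 + y))
E = -⅚ (E = 1/(2*6/(-5 - 5)) = 1/(2*6/(-10)) = 1/(2*6*(-⅒)) = 1/(-6/5) = -⅚ ≈ -0.83333)
n = 3514/3 (n = (-26 - 1*2)*(-⅚ - 41) = (-26 - 2)*(-251/6) = -28*(-251/6) = 3514/3 ≈ 1171.3)
n - 36101 = 3514/3 - 36101 = -104789/3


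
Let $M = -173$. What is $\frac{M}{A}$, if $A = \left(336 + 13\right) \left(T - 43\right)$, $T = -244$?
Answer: $\frac{173}{100163} \approx 0.0017272$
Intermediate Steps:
$A = -100163$ ($A = \left(336 + 13\right) \left(-244 - 43\right) = 349 \left(-287\right) = -100163$)
$\frac{M}{A} = - \frac{173}{-100163} = \left(-173\right) \left(- \frac{1}{100163}\right) = \frac{173}{100163}$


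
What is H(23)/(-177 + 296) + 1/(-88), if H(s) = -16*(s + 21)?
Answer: -62071/10472 ≈ -5.9273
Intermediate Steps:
H(s) = -336 - 16*s (H(s) = -16*(21 + s) = -336 - 16*s)
H(23)/(-177 + 296) + 1/(-88) = (-336 - 16*23)/(-177 + 296) + 1/(-88) = (-336 - 368)/119 - 1/88 = (1/119)*(-704) - 1/88 = -704/119 - 1/88 = -62071/10472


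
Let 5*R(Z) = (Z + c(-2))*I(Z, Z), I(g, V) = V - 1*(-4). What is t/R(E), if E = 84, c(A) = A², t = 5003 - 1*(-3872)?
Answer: 44375/7744 ≈ 5.7302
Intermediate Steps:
t = 8875 (t = 5003 + 3872 = 8875)
I(g, V) = 4 + V (I(g, V) = V + 4 = 4 + V)
R(Z) = (4 + Z)²/5 (R(Z) = ((Z + (-2)²)*(4 + Z))/5 = ((Z + 4)*(4 + Z))/5 = ((4 + Z)*(4 + Z))/5 = (4 + Z)²/5)
t/R(E) = 8875/(((4 + 84)²/5)) = 8875/(((⅕)*88²)) = 8875/(((⅕)*7744)) = 8875/(7744/5) = 8875*(5/7744) = 44375/7744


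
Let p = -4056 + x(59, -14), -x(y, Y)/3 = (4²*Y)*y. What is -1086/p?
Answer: -181/5932 ≈ -0.030512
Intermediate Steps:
x(y, Y) = -48*Y*y (x(y, Y) = -3*4²*Y*y = -3*16*Y*y = -48*Y*y)
p = 35592 (p = -4056 - 48*(-14)*59 = -4056 + 39648 = 35592)
-1086/p = -1086/35592 = -1086*1/35592 = -181/5932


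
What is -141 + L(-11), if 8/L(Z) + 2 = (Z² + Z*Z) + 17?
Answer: -36229/257 ≈ -140.97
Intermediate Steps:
L(Z) = 8/(15 + 2*Z²) (L(Z) = 8/(-2 + ((Z² + Z*Z) + 17)) = 8/(-2 + ((Z² + Z²) + 17)) = 8/(-2 + (2*Z² + 17)) = 8/(-2 + (17 + 2*Z²)) = 8/(15 + 2*Z²))
-141 + L(-11) = -141 + 8/(15 + 2*(-11)²) = -141 + 8/(15 + 2*121) = -141 + 8/(15 + 242) = -141 + 8/257 = -36229/257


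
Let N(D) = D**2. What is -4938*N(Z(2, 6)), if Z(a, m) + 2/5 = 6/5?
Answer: -79008/25 ≈ -3160.3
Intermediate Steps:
Z(a, m) = 4/5 (Z(a, m) = -2/5 + 6/5 = 4/5)
-4938*N(Z(2, 6)) = -4938*(4/5)**2 = -4938*16/25 = -79008/25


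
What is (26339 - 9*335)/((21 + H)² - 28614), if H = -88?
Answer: -23324/24125 ≈ -0.96680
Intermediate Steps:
(26339 - 9*335)/((21 + H)² - 28614) = (26339 - 9*335)/((21 - 88)² - 28614) = (26339 - 3015)/((-67)² - 28614) = 23324/(4489 - 28614) = 23324/(-24125) = 23324*(-1/24125) = -23324/24125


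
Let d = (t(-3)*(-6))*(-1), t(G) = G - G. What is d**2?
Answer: 0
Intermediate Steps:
t(G) = 0
d = 0 (d = (0*(-6))*(-1) = 0*(-1) = 0)
d**2 = 0**2 = 0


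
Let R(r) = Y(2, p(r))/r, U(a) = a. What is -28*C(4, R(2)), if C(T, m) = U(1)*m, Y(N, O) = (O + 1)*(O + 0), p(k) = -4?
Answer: -168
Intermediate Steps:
Y(N, O) = O*(1 + O) (Y(N, O) = (1 + O)*O = O*(1 + O))
R(r) = 12/r (R(r) = (-4*(1 - 4))/r = (-4*(-3))/r = 12/r)
C(T, m) = m (C(T, m) = 1*m = m)
-28*C(4, R(2)) = -336/2 = -28*6 = -168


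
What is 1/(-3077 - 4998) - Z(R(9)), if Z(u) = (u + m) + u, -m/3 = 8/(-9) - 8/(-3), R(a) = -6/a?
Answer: 161497/24225 ≈ 6.6665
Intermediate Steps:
m = -16/3 (m = -3*(8/(-9) - 8/(-3)) = -3*(8*(-1/9) - 8*(-1/3)) = -3*(-8/9 + 8/3) = -3*16/9 = -16/3 ≈ -5.3333)
Z(u) = -16/3 + 2*u (Z(u) = (u - 16/3) + u = (-16/3 + u) + u = -16/3 + 2*u)
1/(-3077 - 4998) - Z(R(9)) = 1/(-3077 - 4998) - (-16/3 + 2*(-6/9)) = 1/(-8075) - (-16/3 + 2*(-6*1/9)) = -1/8075 - (-16/3 + 2*(-2/3)) = -1/8075 - (-16/3 - 4/3) = -1/8075 - 1*(-20/3) = -1/8075 + 20/3 = 161497/24225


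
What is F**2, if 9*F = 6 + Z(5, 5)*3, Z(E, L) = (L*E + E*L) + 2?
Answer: 324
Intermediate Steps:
Z(E, L) = 2 + 2*E*L (Z(E, L) = (E*L + E*L) + 2 = 2*E*L + 2 = 2 + 2*E*L)
F = 18 (F = (6 + (2 + 2*5*5)*3)/9 = (6 + (2 + 50)*3)/9 = (6 + 52*3)/9 = (6 + 156)/9 = (1/9)*162 = 18)
F**2 = 18**2 = 324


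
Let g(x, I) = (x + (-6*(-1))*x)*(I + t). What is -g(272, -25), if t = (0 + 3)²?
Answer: 30464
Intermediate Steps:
t = 9 (t = 3² = 9)
g(x, I) = 7*x*(9 + I) (g(x, I) = (x + (-6*(-1))*x)*(I + 9) = (x + 6*x)*(9 + I) = (7*x)*(9 + I) = 7*x*(9 + I))
-g(272, -25) = -7*272*(9 - 25) = -7*272*(-16) = -1*(-30464) = 30464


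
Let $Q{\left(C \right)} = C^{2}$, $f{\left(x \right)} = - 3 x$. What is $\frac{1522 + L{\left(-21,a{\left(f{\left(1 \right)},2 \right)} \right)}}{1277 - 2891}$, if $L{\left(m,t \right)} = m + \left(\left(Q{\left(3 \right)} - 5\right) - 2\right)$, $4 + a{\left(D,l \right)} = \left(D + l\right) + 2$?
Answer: $- \frac{501}{538} \approx -0.93123$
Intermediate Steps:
$a{\left(D,l \right)} = -2 + D + l$ ($a{\left(D,l \right)} = -4 + \left(\left(D + l\right) + 2\right) = -4 + \left(2 + D + l\right) = -2 + D + l$)
$L{\left(m,t \right)} = 2 + m$ ($L{\left(m,t \right)} = m - \left(7 - 9\right) = m + \left(\left(9 - 5\right) - 2\right) = m + \left(4 - 2\right) = m + 2 = 2 + m$)
$\frac{1522 + L{\left(-21,a{\left(f{\left(1 \right)},2 \right)} \right)}}{1277 - 2891} = \frac{1522 + \left(2 - 21\right)}{1277 - 2891} = \frac{1522 - 19}{-1614} = 1503 \left(- \frac{1}{1614}\right) = - \frac{501}{538}$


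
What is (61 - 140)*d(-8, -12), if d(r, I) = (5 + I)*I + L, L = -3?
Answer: -6399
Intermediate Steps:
d(r, I) = -3 + I*(5 + I) (d(r, I) = (5 + I)*I - 3 = I*(5 + I) - 3 = -3 + I*(5 + I))
(61 - 140)*d(-8, -12) = (61 - 140)*(-3 + (-12)² + 5*(-12)) = -79*(-3 + 144 - 60) = -79*81 = -6399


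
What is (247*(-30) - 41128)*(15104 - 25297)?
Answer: 494747834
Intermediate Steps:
(247*(-30) - 41128)*(15104 - 25297) = (-7410 - 41128)*(-10193) = -48538*(-10193) = 494747834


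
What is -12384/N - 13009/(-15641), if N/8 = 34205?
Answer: 420760577/535000405 ≈ 0.78647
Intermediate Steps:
N = 273640 (N = 8*34205 = 273640)
-12384/N - 13009/(-15641) = -12384/273640 - 13009/(-15641) = -12384*1/273640 - 13009*(-1/15641) = -1548/34205 + 13009/15641 = 420760577/535000405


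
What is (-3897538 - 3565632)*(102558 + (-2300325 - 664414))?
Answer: 21360943373770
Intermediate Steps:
(-3897538 - 3565632)*(102558 + (-2300325 - 664414)) = -7463170*(102558 - 2964739) = -7463170*(-2862181) = 21360943373770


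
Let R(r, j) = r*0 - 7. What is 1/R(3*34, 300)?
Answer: -⅐ ≈ -0.14286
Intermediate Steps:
R(r, j) = -7 (R(r, j) = 0 - 7 = -7)
1/R(3*34, 300) = 1/(-7) = -⅐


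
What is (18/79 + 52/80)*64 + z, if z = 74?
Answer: 51422/395 ≈ 130.18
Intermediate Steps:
(18/79 + 52/80)*64 + z = (18/79 + 52/80)*64 + 74 = (18*(1/79) + 52*(1/80))*64 + 74 = (18/79 + 13/20)*64 + 74 = (1387/1580)*64 + 74 = 22192/395 + 74 = 51422/395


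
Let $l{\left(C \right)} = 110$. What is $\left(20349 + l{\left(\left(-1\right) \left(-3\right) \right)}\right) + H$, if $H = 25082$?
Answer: $45541$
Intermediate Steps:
$\left(20349 + l{\left(\left(-1\right) \left(-3\right) \right)}\right) + H = \left(20349 + 110\right) + 25082 = 20459 + 25082 = 45541$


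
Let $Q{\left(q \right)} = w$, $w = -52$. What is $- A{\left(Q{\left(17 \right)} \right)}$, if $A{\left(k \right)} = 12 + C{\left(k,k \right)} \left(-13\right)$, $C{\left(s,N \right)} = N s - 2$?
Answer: $35114$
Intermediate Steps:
$Q{\left(q \right)} = -52$
$C{\left(s,N \right)} = -2 + N s$
$A{\left(k \right)} = 38 - 13 k^{2}$ ($A{\left(k \right)} = 12 + \left(-2 + k k\right) \left(-13\right) = 12 + \left(-2 + k^{2}\right) \left(-13\right) = 12 - \left(-26 + 13 k^{2}\right) = 38 - 13 k^{2}$)
$- A{\left(Q{\left(17 \right)} \right)} = - (38 - 13 \left(-52\right)^{2}) = - (38 - 35152) = \left(-1\right) \left(-35114\right) = 35114$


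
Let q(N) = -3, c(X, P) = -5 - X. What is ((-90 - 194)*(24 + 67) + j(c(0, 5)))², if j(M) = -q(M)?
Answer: 667757281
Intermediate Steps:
j(M) = 3 (j(M) = -1*(-3) = 3)
((-90 - 194)*(24 + 67) + j(c(0, 5)))² = ((-90 - 194)*(24 + 67) + 3)² = (-284*91 + 3)² = (-25844 + 3)² = (-25841)² = 667757281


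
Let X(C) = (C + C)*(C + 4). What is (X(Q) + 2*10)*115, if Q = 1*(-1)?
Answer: 1610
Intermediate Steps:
Q = -1
X(C) = 2*C*(4 + C) (X(C) = (2*C)*(4 + C) = 2*C*(4 + C))
(X(Q) + 2*10)*115 = (2*(-1)*(4 - 1) + 2*10)*115 = (2*(-1)*3 + 20)*115 = (-6 + 20)*115 = 14*115 = 1610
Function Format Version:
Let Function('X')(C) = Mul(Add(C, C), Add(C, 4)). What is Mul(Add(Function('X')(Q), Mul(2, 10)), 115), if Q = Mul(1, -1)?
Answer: 1610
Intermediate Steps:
Q = -1
Function('X')(C) = Mul(2, C, Add(4, C)) (Function('X')(C) = Mul(Mul(2, C), Add(4, C)) = Mul(2, C, Add(4, C)))
Mul(Add(Function('X')(Q), Mul(2, 10)), 115) = Mul(Add(Mul(2, -1, Add(4, -1)), Mul(2, 10)), 115) = Mul(Add(Mul(2, -1, 3), 20), 115) = Mul(Add(-6, 20), 115) = Mul(14, 115) = 1610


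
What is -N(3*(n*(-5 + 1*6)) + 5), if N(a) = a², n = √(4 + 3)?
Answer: -88 - 30*√7 ≈ -167.37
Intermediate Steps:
n = √7 ≈ 2.6458
-N(3*(n*(-5 + 1*6)) + 5) = -(3*(√7*(-5 + 1*6)) + 5)² = -(3*(√7*(-5 + 6)) + 5)² = -(3*(√7*1) + 5)² = -(3*√7 + 5)² = -(5 + 3*√7)²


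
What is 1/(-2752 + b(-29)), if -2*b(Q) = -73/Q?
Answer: -58/159689 ≈ -0.00036321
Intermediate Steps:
b(Q) = 73/(2*Q) (b(Q) = -(-73)/(2*Q) = 73/(2*Q))
1/(-2752 + b(-29)) = 1/(-2752 + (73/2)/(-29)) = 1/(-2752 + (73/2)*(-1/29)) = 1/(-2752 - 73/58) = 1/(-159689/58) = -58/159689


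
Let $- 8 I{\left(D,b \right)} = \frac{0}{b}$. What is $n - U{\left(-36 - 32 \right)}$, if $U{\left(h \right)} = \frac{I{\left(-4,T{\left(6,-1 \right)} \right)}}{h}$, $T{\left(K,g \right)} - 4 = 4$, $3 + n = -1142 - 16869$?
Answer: $-18014$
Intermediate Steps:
$n = -18014$ ($n = -3 - 18011 = -18014$)
$T{\left(K,g \right)} = 8$ ($T{\left(K,g \right)} = 4 + 4 = 8$)
$I{\left(D,b \right)} = 0$ ($I{\left(D,b \right)} = - \frac{0 \frac{1}{b}}{8} = \left(- \frac{1}{8}\right) 0 = 0$)
$U{\left(h \right)} = 0$ ($U{\left(h \right)} = \frac{0}{h} = 0$)
$n - U{\left(-36 - 32 \right)} = -18014 - 0 = -18014 + 0 = -18014$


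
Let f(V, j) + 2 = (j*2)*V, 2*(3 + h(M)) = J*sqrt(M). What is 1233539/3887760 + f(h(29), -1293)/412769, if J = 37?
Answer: 77045732293/229249543920 - 47841*sqrt(29)/412769 ≈ -0.28808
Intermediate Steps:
h(M) = -3 + 37*sqrt(M)/2 (h(M) = -3 + (37*sqrt(M))/2 = -3 + 37*sqrt(M)/2)
f(V, j) = -2 + 2*V*j (f(V, j) = -2 + (j*2)*V = -2 + (2*j)*V = -2 + 2*V*j)
1233539/3887760 + f(h(29), -1293)/412769 = 1233539/3887760 + (-2 + 2*(-3 + 37*sqrt(29)/2)*(-1293))/412769 = 1233539*(1/3887760) + (-2 + (7758 - 47841*sqrt(29)))*(1/412769) = 1233539/3887760 + (7756 - 47841*sqrt(29))*(1/412769) = 1233539/3887760 + (1108/58967 - 47841*sqrt(29)/412769) = 77045732293/229249543920 - 47841*sqrt(29)/412769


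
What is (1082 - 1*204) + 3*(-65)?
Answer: 683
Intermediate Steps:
(1082 - 1*204) + 3*(-65) = (1082 - 204) - 195 = 878 - 195 = 683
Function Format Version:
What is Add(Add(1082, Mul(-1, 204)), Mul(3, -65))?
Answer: 683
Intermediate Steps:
Add(Add(1082, Mul(-1, 204)), Mul(3, -65)) = Add(Add(1082, -204), -195) = Add(878, -195) = 683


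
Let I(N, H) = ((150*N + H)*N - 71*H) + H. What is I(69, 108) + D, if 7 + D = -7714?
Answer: 706321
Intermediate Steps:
I(N, H) = -70*H + N*(H + 150*N) (I(N, H) = ((H + 150*N)*N - 71*H) + H = (N*(H + 150*N) - 71*H) + H = (-71*H + N*(H + 150*N)) + H = -70*H + N*(H + 150*N))
D = -7721 (D = -7 - 7714 = -7721)
I(69, 108) + D = (-70*108 + 150*69² + 108*69) - 7721 = (-7560 + 150*4761 + 7452) - 7721 = (-7560 + 714150 + 7452) - 7721 = 714042 - 7721 = 706321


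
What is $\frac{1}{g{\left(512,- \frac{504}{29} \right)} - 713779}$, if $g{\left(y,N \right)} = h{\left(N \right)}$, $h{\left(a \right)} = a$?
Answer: $- \frac{29}{20700095} \approx -1.401 \cdot 10^{-6}$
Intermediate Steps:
$g{\left(y,N \right)} = N$
$\frac{1}{g{\left(512,- \frac{504}{29} \right)} - 713779} = \frac{1}{- \frac{504}{29} - 713779} = \frac{1}{- \frac{20700095}{29}} = - \frac{29}{20700095}$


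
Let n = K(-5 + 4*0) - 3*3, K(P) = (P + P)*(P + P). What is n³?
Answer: 753571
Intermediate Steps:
K(P) = 4*P² (K(P) = (2*P)*(2*P) = 4*P²)
n = 91 (n = 4*(-5 + 4*0)² - 3*3 = 4*(-5 + 0)² - 9 = 4*(-5)² - 9 = 4*25 - 9 = 100 - 9 = 91)
n³ = 91³ = 753571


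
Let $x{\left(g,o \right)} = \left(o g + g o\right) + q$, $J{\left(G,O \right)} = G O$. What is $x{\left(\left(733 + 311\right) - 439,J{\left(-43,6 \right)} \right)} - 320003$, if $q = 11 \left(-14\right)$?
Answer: $-632337$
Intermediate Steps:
$q = -154$
$x{\left(g,o \right)} = -154 + 2 g o$ ($x{\left(g,o \right)} = \left(o g + g o\right) - 154 = \left(g o + g o\right) - 154 = 2 g o - 154 = -154 + 2 g o$)
$x{\left(\left(733 + 311\right) - 439,J{\left(-43,6 \right)} \right)} - 320003 = \left(-154 + 2 \left(\left(733 + 311\right) - 439\right) \left(\left(-43\right) 6\right)\right) - 320003 = \left(-154 + 2 \left(1044 - 439\right) \left(-258\right)\right) - 320003 = \left(-154 + 2 \cdot 605 \left(-258\right)\right) - 320003 = \left(-154 - 312180\right) - 320003 = -312334 - 320003 = -632337$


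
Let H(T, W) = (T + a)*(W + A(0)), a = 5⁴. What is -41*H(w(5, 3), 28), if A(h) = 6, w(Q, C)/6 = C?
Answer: -896342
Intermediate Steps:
w(Q, C) = 6*C
a = 625
H(T, W) = (6 + W)*(625 + T) (H(T, W) = (T + 625)*(W + 6) = (625 + T)*(6 + W) = (6 + W)*(625 + T))
-41*H(w(5, 3), 28) = -41*(3750 + 6*(6*3) + 625*28 + (6*3)*28) = -41*(3750 + 6*18 + 17500 + 18*28) = -41*(3750 + 108 + 17500 + 504) = -41*21862 = -896342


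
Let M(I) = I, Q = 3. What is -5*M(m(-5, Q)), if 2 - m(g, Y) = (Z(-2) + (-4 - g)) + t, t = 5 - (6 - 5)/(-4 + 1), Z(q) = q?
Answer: 35/3 ≈ 11.667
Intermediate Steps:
t = 16/3 (t = 5 - 1/(-3) = 5 - (-1)/3 = 5 - 1*(-1/3) = 5 + 1/3 = 16/3 ≈ 5.3333)
m(g, Y) = 8/3 + g (m(g, Y) = 2 - ((-2 + (-4 - g)) + 16/3) = 2 - ((-6 - g) + 16/3) = 2 - (-2/3 - g) = 2 + (2/3 + g) = 8/3 + g)
-5*M(m(-5, Q)) = -5*(8/3 - 5) = -5*(-7/3) = 35/3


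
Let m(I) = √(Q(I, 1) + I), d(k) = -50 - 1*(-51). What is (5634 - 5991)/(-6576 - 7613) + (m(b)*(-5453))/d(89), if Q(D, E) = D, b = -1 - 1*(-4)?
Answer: 51/2027 - 5453*√6 ≈ -13357.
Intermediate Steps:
b = 3 (b = -1 + 4 = 3)
d(k) = 1 (d(k) = -50 + 51 = 1)
m(I) = √2*√I (m(I) = √(I + I) = √(2*I) = √2*√I)
(5634 - 5991)/(-6576 - 7613) + (m(b)*(-5453))/d(89) = (5634 - 5991)/(-6576 - 7613) + ((√2*√3)*(-5453))/1 = -357/(-14189) + (√6*(-5453))*1 = -357*(-1/14189) - 5453*√6*1 = 51/2027 - 5453*√6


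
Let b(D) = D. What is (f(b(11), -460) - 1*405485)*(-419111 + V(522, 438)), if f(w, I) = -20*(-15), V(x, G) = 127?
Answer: 169766032040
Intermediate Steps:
f(w, I) = 300
(f(b(11), -460) - 1*405485)*(-419111 + V(522, 438)) = (300 - 1*405485)*(-419111 + 127) = (300 - 405485)*(-418984) = -405185*(-418984) = 169766032040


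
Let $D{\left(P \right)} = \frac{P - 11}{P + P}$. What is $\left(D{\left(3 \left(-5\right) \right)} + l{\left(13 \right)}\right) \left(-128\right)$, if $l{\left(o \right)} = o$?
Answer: $- \frac{26624}{15} \approx -1774.9$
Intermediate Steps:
$D{\left(P \right)} = \frac{-11 + P}{2 P}$
$\left(D{\left(3 \left(-5\right) \right)} + l{\left(13 \right)}\right) \left(-128\right) = \left(\frac{-11 + 3 \left(-5\right)}{2 \cdot 3 \left(-5\right)} + 13\right) \left(-128\right) = \left(\frac{-11 - 15}{2 \left(-15\right)} + 13\right) \left(-128\right) = \left(\frac{1}{2} \left(- \frac{1}{15}\right) \left(-26\right) + 13\right) \left(-128\right) = \left(\frac{13}{15} + 13\right) \left(-128\right) = \frac{208}{15} \left(-128\right) = - \frac{26624}{15}$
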